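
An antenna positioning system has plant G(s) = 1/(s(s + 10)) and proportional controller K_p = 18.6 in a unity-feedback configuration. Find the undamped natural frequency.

ω_n = 4.31 rad/s

1 + K_p·G(s) = 0 gives s² + 10s + 18.6 = 0.
Matching s² + 2ζω_n s + ω_n²: ω_n = √18.6 = 4.313 rad/s and 2ζω_n = 10, so ζ = 10/(2·4.313) = 1.16.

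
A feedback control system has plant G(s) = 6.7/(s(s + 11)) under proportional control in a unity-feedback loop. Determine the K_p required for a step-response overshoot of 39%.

From %OS = 100·exp(−πζ/√(1−ζ²)) = 39%, ζ = −ln(0.39)/√(π²+ln²(0.39)) = 0.2871.
Characteristic equation s² + 11s + 6.7K_p = 0 gives ζ = 11/(2√(6.7K_p)).
Setting ζ = 0.2871: √(6.7K_p) = 11/(2·0.2871) = 19.16, so K_p = 367/6.7 = 54.8.

K_p = 54.8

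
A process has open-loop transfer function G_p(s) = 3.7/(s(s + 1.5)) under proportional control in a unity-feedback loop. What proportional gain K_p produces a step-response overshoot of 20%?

K_p = 0.731

From %OS = 100·exp(−πζ/√(1−ζ²)) = 20%, ζ = −ln(0.2)/√(π²+ln²(0.2)) = 0.4559.
Characteristic equation s² + 1.5s + 3.7K_p = 0 gives ζ = 1.5/(2√(3.7K_p)).
Setting ζ = 0.4559: √(3.7K_p) = 1.5/(2·0.4559) = 1.645, so K_p = 2.706/3.7 = 0.731.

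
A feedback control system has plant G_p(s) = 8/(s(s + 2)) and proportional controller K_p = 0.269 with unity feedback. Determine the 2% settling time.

T_s ≈ 4 s

From 1 + K_pG_p(s) = 0: s² + 2s + 2.152 = 0 ⇒ ω_n = 1.467, ζ = 0.6817.
2% settling time T_s ≈ 4/(ζω_n) = 4/1 = 4 s.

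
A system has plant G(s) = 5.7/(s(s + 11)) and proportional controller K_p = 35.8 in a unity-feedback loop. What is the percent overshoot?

27%

The closed-loop denominator s² + 11s + 204.1 gives ω_n = √204.1 = 14.28 and ζ = 11/(2ω_n) = 0.385.
%OS = 100·exp(−πζ/√(1−ζ²)) = 100·exp(−π·0.385/√0.8518) = 27%.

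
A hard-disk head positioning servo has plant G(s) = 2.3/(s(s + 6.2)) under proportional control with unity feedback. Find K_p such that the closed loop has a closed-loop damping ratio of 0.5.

K_p = 16.7

Closed-loop characteristic equation: s² + 6.2s + K_p·2.3 = 0.
So ω_n = √(2.3K_p) and 2ζω_n = 6.2, giving ζ = 6.2/(2√(2.3K_p)).
Setting ζ = 0.5: √(2.3K_p) = 6.2/(2·0.5) = 6.2, so K_p = 38.44/2.3 = 16.7.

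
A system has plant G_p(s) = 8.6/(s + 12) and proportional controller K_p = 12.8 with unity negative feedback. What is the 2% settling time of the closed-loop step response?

T_s ≈ 0.0328 s

Closed-loop transfer function: T(s) = K_p·G_p(s)/(1 + K_p·G_p(s)) = 110.1/(s + 12 + 110.1) = 110.1/(s + 122.1).
Time constant τ = 1/122.1 = 0.008191 s, so the 2% settling time is about 4τ = 0.0328 s.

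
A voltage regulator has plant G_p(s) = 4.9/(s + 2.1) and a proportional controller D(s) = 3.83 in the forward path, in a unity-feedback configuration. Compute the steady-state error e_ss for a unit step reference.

0.101

The loop is type 0. Static position error constant K_pos = D(0)·G_p(0) = 3.83·2.333 = 8.937.
Steady-state error to a unit step: e_ss = 1/(1+K_pos) = 1/9.937 = 0.101.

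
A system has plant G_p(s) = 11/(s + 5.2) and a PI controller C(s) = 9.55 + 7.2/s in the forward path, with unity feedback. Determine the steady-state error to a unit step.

The open loop C(s)G_p(s) has a pole at the origin (type 1), so the static position error constant is infinite and e_ss = 1/(1+∞) = 0.

0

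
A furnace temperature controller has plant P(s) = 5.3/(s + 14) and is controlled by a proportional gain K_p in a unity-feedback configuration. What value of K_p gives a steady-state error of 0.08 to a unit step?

K_p = 30.4

For a type-0 loop with proportional control, e_ss = 1/(1 + K_p·P(0)).
P(0) = 0.3786. Require 1/(1 + K_p·0.3786) = 0.08, so 1 + 0.3786·K_p = 12.5.
K_p = (12.5 − 1)/0.3786 = 30.4.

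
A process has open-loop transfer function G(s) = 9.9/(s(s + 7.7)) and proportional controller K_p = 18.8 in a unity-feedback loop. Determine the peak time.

The closed-loop denominator s² + 7.7s + 186.1 gives ω_n = √186.1 = 13.64 and ζ = 7.7/(2ω_n) = 0.2822.
Damped frequency ω_d = ω_n√(1−ζ²) = 13.09 rad/s, so peak time T_p = π/ω_d = 0.24 s.

T_p = 0.24 s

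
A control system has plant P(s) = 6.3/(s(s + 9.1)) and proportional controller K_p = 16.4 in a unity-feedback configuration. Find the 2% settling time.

T_s ≈ 0.879 s

The closed-loop denominator s² + 9.1s + 103.3 gives ω_n = √103.3 = 10.16 and ζ = 9.1/(2ω_n) = 0.4476.
2% settling time T_s ≈ 4/(ζω_n) = 4/4.55 = 0.879 s.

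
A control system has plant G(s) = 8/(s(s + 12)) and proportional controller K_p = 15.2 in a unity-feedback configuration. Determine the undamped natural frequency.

The closed-loop denominator is s(s+12) + 15.2·8 = s² + 12s + 121.6.
Matching s² + 2ζω_n s + ω_n²: ω_n = √121.6 = 11.03 rad/s and 2ζω_n = 12, so ζ = 12/(2·11.03) = 0.544.

ω_n = 11 rad/s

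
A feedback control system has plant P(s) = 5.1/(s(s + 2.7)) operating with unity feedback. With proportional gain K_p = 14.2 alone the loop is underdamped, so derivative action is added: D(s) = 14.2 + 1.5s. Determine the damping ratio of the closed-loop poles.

ζ = 0.608

Forward path: (14.2 + 1.5s)·5.1/(s(s+2.7)). The closed-loop characteristic equation is s² + (2.7 + 5.1·1.5)s + 5.1·14.2 = 0.
That is s² + 10.35s + 72.42 = 0, so ω_n = 8.51 rad/s and ζ = 10.35/(2·8.51) = 0.6081.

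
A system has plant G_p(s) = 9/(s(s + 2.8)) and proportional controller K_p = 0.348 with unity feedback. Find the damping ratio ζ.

ζ = 0.791

The closed-loop denominator is s(s+2.8) + 0.348·9 = s² + 2.8s + 3.132.
Matching s² + 2ζω_n s + ω_n²: ω_n = √3.132 = 1.77 rad/s and 2ζω_n = 2.8, so ζ = 2.8/(2·1.77) = 0.791.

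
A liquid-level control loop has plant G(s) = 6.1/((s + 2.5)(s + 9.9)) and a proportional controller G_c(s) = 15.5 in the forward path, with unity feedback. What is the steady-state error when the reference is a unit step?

0.207

The loop is type 0. Static position error constant K_pos = G_c(0)·G(0) = 15.5·0.2465 = 3.82.
Steady-state error to a unit step: e_ss = 1/(1+K_pos) = 1/4.82 = 0.207.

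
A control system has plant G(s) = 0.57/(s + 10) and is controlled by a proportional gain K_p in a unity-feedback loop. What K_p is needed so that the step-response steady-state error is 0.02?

K_p = 860

For a type-0 loop with proportional control, e_ss = 1/(1 + K_p·G(0)).
G(0) = 0.057. Require 1/(1 + K_p·0.057) = 0.02, so 1 + 0.057·K_p = 50.
K_p = (50 − 1)/0.057 = 860.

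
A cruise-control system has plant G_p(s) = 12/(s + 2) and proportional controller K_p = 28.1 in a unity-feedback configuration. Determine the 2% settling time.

Closed-loop transfer function: T(s) = K_p·G_p(s)/(1 + K_p·G_p(s)) = 337.2/(s + 2 + 337.2) = 337.2/(s + 339.2).
Time constant τ = 1/339.2 = 0.002948 s, so the 2% settling time is about 4τ = 0.0118 s.

T_s ≈ 0.0118 s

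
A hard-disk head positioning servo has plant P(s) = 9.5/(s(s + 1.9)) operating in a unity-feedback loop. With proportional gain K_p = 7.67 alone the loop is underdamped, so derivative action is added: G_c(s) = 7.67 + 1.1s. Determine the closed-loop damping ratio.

Forward path: (7.67 + 1.1s)·9.5/(s(s+1.9)). The closed-loop characteristic equation is s² + (1.9 + 9.5·1.1)s + 9.5·7.67 = 0.
That is s² + 12.35s + 72.86 = 0, so ω_n = 8.536 rad/s and ζ = 12.35/(2·8.536) = 0.7234.

ζ = 0.723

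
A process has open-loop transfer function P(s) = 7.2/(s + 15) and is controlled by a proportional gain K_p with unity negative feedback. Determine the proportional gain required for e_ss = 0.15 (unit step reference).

Steady-state error for a unit step on this type-0 loop is 1/(1 + K_p·P(0)).
P(0) = 0.48. Require 1/(1 + K_p·0.48) = 0.15, so 1 + 0.48·K_p = 6.667.
K_p = (6.667 − 1)/0.48 = 11.8.

K_p = 11.8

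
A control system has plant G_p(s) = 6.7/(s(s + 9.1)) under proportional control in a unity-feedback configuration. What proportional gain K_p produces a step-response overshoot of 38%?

K_p = 35.7

From %OS = 100·exp(−πζ/√(1−ζ²)) = 38%, ζ = −ln(0.38)/√(π²+ln²(0.38)) = 0.2943.
Characteristic equation s² + 9.1s + 6.7K_p = 0 gives ζ = 9.1/(2√(6.7K_p)).
Setting ζ = 0.2943: √(6.7K_p) = 9.1/(2·0.2943) = 15.46, so K_p = 238.9/6.7 = 35.7.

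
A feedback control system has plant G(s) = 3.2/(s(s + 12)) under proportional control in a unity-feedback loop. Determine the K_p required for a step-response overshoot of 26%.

From %OS = 100·exp(−πζ/√(1−ζ²)) = 26%, ζ = −ln(0.26)/√(π²+ln²(0.26)) = 0.3941.
Characteristic equation s² + 12s + 3.2K_p = 0 gives ζ = 12/(2√(3.2K_p)).
Setting ζ = 0.3941: √(3.2K_p) = 12/(2·0.3941) = 15.23, so K_p = 231.8/3.2 = 72.4.

K_p = 72.4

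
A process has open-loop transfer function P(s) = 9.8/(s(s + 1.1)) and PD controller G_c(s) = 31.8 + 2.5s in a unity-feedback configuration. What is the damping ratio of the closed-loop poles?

ζ = 0.725

Forward path: (31.8 + 2.5s)·9.8/(s(s+1.1)). The closed-loop characteristic equation is s² + (1.1 + 9.8·2.5)s + 9.8·31.8 = 0.
That is s² + 25.6s + 311.6 = 0, so ω_n = 17.65 rad/s and ζ = 25.6/(2·17.65) = 0.7251.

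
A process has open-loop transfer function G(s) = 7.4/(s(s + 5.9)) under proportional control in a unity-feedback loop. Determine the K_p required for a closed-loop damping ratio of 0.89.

K_p = 1.48

Closed-loop characteristic equation: s² + 5.9s + K_p·7.4 = 0.
So ω_n = √(7.4K_p) and 2ζω_n = 5.9, giving ζ = 5.9/(2√(7.4K_p)).
Setting ζ = 0.89: √(7.4K_p) = 5.9/(2·0.89) = 3.315, so K_p = 10.99/7.4 = 1.48.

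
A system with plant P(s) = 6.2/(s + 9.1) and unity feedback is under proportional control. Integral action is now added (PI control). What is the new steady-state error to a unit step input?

0

The integrator makes K_pos = lim_{s→0} C(s)G(s) infinite, so e_ss = 1/(1+K_pos) = 0.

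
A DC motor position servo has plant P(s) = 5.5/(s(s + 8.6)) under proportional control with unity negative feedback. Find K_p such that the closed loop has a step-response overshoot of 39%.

From %OS = 100·exp(−πζ/√(1−ζ²)) = 39%, ζ = −ln(0.39)/√(π²+ln²(0.39)) = 0.2871.
Characteristic equation s² + 8.6s + 5.5K_p = 0 gives ζ = 8.6/(2√(5.5K_p)).
Setting ζ = 0.2871: √(5.5K_p) = 8.6/(2·0.2871) = 14.98, so K_p = 224.3/5.5 = 40.8.

K_p = 40.8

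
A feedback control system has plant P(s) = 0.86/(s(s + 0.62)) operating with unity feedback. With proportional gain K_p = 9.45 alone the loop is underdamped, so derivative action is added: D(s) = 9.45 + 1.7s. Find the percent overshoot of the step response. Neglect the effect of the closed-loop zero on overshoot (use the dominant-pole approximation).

29.2%

Forward path: (9.45 + 1.7s)·0.86/(s(s+0.62)). The closed-loop characteristic equation is s² + (0.62 + 0.86·1.7)s + 0.86·9.45 = 0.
That is s² + 2.082s + 8.127 = 0, so ω_n = 2.851 rad/s and ζ = 2.082/(2·2.851) = 0.3652.
%OS = 100·exp(−πζ/√(1−ζ²)) = 29.2%.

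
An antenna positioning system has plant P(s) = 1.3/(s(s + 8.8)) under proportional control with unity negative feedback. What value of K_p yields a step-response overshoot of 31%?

From %OS = 100·exp(−πζ/√(1−ζ²)) = 31%, ζ = −ln(0.31)/√(π²+ln²(0.31)) = 0.3493.
Characteristic equation s² + 8.8s + 1.3K_p = 0 gives ζ = 8.8/(2√(1.3K_p)).
Setting ζ = 0.3493: √(1.3K_p) = 8.8/(2·0.3493) = 12.6, so K_p = 158.7/1.3 = 122.

K_p = 122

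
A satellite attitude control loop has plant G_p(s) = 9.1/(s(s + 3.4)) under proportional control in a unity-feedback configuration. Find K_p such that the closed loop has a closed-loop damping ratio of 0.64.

K_p = 0.775

Closed-loop characteristic equation: s² + 3.4s + K_p·9.1 = 0.
So ω_n = √(9.1K_p) and 2ζω_n = 3.4, giving ζ = 3.4/(2√(9.1K_p)).
Setting ζ = 0.64: √(9.1K_p) = 3.4/(2·0.64) = 2.656, so K_p = 7.056/9.1 = 0.775.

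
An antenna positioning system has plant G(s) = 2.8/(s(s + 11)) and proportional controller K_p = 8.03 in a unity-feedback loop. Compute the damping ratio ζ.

ζ = 1.16

1 + K_p·G(s) = 0 gives s² + 11s + 22.48 = 0.
So ω_n² = 22.48 ⇒ ω_n = 4.742 rad/s, and ζ = 11/(2ω_n) = 1.16.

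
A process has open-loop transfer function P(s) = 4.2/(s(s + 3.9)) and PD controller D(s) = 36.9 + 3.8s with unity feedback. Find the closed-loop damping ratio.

ζ = 0.798

Forward path: (36.9 + 3.8s)·4.2/(s(s+3.9)). The closed-loop characteristic equation is s² + (3.9 + 4.2·3.8)s + 4.2·36.9 = 0.
That is s² + 19.86s + 155 = 0, so ω_n = 12.45 rad/s and ζ = 19.86/(2·12.45) = 0.7976.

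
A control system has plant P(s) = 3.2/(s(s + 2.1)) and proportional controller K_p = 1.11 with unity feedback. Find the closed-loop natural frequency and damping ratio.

The closed-loop denominator is s(s+2.1) + 1.11·3.2 = s² + 2.1s + 3.552.
So ω_n² = 3.552 ⇒ ω_n = 1.885 rad/s, and ζ = 2.1/(2ω_n) = 0.557.

ω_n = 1.88 rad/s, ζ = 0.557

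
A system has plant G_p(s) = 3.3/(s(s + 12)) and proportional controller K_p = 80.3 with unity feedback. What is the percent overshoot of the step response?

From 1 + K_pG_p(s) = 0: s² + 12s + 265 = 0 ⇒ ω_n = 16.28, ζ = 0.3686.
%OS = 100·exp(−πζ/√(1−ζ²)) = 100·exp(−π·0.3686/√0.8641) = 28.8%.

28.8%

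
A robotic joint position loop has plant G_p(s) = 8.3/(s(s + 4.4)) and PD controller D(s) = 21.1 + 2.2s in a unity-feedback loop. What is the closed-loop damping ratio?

ζ = 0.856

Forward path: (21.1 + 2.2s)·8.3/(s(s+4.4)). The closed-loop characteristic equation is s² + (4.4 + 8.3·2.2)s + 8.3·21.1 = 0.
That is s² + 22.66s + 175.1 = 0, so ω_n = 13.23 rad/s and ζ = 22.66/(2·13.23) = 0.8561.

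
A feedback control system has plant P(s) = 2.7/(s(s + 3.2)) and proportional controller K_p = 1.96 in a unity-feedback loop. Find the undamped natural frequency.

ω_n = 2.3 rad/s

With unity feedback the closed-loop characteristic equation is s² + 3.2s + 1.96·2.7 = s² + 3.2s + 5.292 = 0.
So ω_n² = 5.292 ⇒ ω_n = 2.3 rad/s, and ζ = 3.2/(2ω_n) = 0.696.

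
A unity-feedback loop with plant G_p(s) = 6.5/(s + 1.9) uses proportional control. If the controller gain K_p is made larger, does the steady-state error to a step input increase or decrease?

The position error constant K_pos = K_p·G_p(0) grows with K_p, and e_ss = 1/(1+K_pos) falls.

decrease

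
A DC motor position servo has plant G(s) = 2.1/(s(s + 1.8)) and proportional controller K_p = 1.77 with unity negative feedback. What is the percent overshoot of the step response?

The closed-loop denominator s² + 1.8s + 3.717 gives ω_n = √3.717 = 1.928 and ζ = 1.8/(2ω_n) = 0.4668.
%OS = 100·exp(−πζ/√(1−ζ²)) = 100·exp(−π·0.4668/√0.7821) = 19%.

19%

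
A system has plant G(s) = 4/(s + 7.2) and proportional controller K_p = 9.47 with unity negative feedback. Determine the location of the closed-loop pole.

s = -45.08

Closed-loop transfer function: T(s) = K_p·G(s)/(1 + K_p·G(s)) = 37.88/(s + 7.2 + 37.88) = 37.88/(s + 45.08).
The closed-loop pole is at s = −45.08.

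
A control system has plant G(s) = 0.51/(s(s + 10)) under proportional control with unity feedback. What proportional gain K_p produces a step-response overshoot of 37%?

K_p = 538

From %OS = 100·exp(−πζ/√(1−ζ²)) = 37%, ζ = −ln(0.37)/√(π²+ln²(0.37)) = 0.3017.
Characteristic equation s² + 10s + 0.51K_p = 0 gives ζ = 10/(2√(0.51K_p)).
Setting ζ = 0.3017: √(0.51K_p) = 10/(2·0.3017) = 16.57, so K_p = 274.6/0.51 = 538.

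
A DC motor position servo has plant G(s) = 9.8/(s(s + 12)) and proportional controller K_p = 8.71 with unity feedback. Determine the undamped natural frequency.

1 + K_p·G(s) = 0 gives s² + 12s + 85.36 = 0.
So ω_n² = 85.36 ⇒ ω_n = 9.239 rad/s, and ζ = 12/(2ω_n) = 0.649.

ω_n = 9.24 rad/s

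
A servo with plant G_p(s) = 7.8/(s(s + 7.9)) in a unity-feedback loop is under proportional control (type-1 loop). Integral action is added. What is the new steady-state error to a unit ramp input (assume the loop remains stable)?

0

The integrator raises the loop to type 2, so K_v → ∞ and e_ss to a ramp is zero.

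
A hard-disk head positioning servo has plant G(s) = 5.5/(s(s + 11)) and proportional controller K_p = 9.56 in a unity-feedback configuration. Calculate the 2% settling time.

T_s ≈ 0.727 s

The closed-loop denominator s² + 11s + 52.58 gives ω_n = √52.58 = 7.251 and ζ = 11/(2ω_n) = 0.7585.
2% settling time T_s ≈ 4/(ζω_n) = 4/5.5 = 0.727 s.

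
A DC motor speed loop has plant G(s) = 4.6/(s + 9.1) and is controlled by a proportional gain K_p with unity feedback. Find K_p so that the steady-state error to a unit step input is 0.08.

K_p = 22.8

For a type-0 loop with proportional control, e_ss = 1/(1 + K_p·G(0)).
G(0) = 0.5055. Require 1/(1 + K_p·0.5055) = 0.08, so 1 + 0.5055·K_p = 12.5.
K_p = (12.5 − 1)/0.5055 = 22.8.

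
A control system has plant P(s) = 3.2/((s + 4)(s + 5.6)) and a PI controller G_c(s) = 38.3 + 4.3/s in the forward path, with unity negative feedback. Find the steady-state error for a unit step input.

0

The open loop G_c(s)P(s) has a pole at the origin (type 1), so the static position error constant is infinite and e_ss = 1/(1+∞) = 0.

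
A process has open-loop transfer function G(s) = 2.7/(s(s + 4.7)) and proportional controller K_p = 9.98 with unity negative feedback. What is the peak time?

Closed-loop characteristic equation: s² + 4.7s + 26.95 = 0, so ω_n = 5.191 rad/s and ζ = 4.7/(2·5.191) = 0.4527.
Damped frequency ω_d = ω_n√(1−ζ²) = 4.629 rad/s, so peak time T_p = π/ω_d = 0.679 s.

T_p = 0.679 s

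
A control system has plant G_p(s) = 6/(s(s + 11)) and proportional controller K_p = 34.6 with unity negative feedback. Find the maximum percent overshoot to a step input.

The closed-loop denominator s² + 11s + 207.6 gives ω_n = √207.6 = 14.41 and ζ = 11/(2ω_n) = 0.3817.
%OS = 100·exp(−πζ/√(1−ζ²)) = 100·exp(−π·0.3817/√0.8543) = 27.3%.

27.3%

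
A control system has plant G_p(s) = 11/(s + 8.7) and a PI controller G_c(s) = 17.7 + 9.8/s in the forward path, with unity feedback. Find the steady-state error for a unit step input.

0

The open loop G_c(s)G_p(s) has a pole at the origin (type 1), so the static position error constant is infinite and e_ss = 1/(1+∞) = 0.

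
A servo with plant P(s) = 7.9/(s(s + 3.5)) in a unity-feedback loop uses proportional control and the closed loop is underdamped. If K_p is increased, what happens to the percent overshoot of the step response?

increase

Characteristic equation s² + 3.5s + K_p·7.9 = 0: raising K_p raises ω_n while 2ζω_n = 3.5 is fixed, so ζ falls and overshoot grows.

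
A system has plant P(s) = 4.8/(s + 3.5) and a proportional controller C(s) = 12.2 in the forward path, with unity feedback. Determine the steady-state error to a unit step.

0.0564

The loop is type 0. Static position error constant K_pos = C(0)·P(0) = 12.2·1.371 = 16.73.
Steady-state error to a unit step: e_ss = 1/(1+K_pos) = 1/17.73 = 0.0564.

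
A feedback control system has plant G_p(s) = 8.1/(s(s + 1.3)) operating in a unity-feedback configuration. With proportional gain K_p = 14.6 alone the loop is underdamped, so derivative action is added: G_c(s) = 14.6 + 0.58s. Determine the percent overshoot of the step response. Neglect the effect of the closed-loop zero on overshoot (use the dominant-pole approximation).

Forward path: (14.6 + 0.58s)·8.1/(s(s+1.3)). The closed-loop characteristic equation is s² + (1.3 + 8.1·0.58)s + 8.1·14.6 = 0.
That is s² + 5.998s + 118.3 = 0, so ω_n = 10.87 rad/s and ζ = 5.998/(2·10.87) = 0.2758.
%OS = 100·exp(−πζ/√(1−ζ²)) = 40.6%.

40.6%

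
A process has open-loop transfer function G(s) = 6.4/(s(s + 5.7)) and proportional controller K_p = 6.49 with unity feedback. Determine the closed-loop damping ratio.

1 + K_p·G(s) = 0 gives s² + 5.7s + 41.54 = 0.
So ω_n² = 41.54 ⇒ ω_n = 6.445 rad/s, and ζ = 5.7/(2ω_n) = 0.442.

ζ = 0.442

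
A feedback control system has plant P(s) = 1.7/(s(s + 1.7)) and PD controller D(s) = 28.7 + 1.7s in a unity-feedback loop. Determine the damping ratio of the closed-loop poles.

Forward path: (28.7 + 1.7s)·1.7/(s(s+1.7)). The closed-loop characteristic equation is s² + (1.7 + 1.7·1.7)s + 1.7·28.7 = 0.
That is s² + 4.59s + 48.79 = 0, so ω_n = 6.985 rad/s and ζ = 4.59/(2·6.985) = 0.3286.

ζ = 0.329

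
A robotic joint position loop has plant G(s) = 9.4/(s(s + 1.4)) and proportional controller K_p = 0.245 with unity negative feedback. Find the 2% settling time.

T_s ≈ 5.71 s

The closed-loop denominator s² + 1.4s + 2.303 gives ω_n = √2.303 = 1.518 and ζ = 1.4/(2ω_n) = 0.4613.
2% settling time T_s ≈ 4/(ζω_n) = 4/0.7 = 5.71 s.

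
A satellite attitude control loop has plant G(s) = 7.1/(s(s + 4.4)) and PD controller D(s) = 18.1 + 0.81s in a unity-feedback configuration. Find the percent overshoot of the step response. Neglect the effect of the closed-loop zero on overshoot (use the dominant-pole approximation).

Forward path: (18.1 + 0.81s)·7.1/(s(s+4.4)). The closed-loop characteristic equation is s² + (4.4 + 7.1·0.81)s + 7.1·18.1 = 0.
That is s² + 10.15s + 128.5 = 0, so ω_n = 11.34 rad/s and ζ = 10.15/(2·11.34) = 0.4477.
%OS = 100·exp(−πζ/√(1−ζ²)) = 20.7%.

20.7%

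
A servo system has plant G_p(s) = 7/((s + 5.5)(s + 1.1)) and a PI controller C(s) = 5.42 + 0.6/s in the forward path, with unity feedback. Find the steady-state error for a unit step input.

The open loop C(s)G_p(s) has a pole at the origin (type 1), so the static position error constant is infinite and e_ss = 1/(1+∞) = 0.

0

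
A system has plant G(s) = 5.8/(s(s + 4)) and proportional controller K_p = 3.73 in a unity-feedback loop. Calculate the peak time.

The closed-loop denominator s² + 4s + 21.63 gives ω_n = √21.63 = 4.651 and ζ = 4/(2ω_n) = 0.43.
Damped frequency ω_d = ω_n√(1−ζ²) = 4.199 rad/s, so peak time T_p = π/ω_d = 0.748 s.

T_p = 0.748 s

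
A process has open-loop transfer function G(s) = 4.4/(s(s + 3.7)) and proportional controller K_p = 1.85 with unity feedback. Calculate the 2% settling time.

T_s ≈ 2.16 s

From 1 + K_pG(s) = 0: s² + 3.7s + 8.14 = 0 ⇒ ω_n = 2.853, ζ = 0.6484.
2% settling time T_s ≈ 4/(ζω_n) = 4/1.85 = 2.16 s.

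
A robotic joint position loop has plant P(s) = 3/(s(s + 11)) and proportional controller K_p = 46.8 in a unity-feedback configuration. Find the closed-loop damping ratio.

ζ = 0.464

The closed-loop denominator is s(s+11) + 46.8·3 = s² + 11s + 140.4.
Matching s² + 2ζω_n s + ω_n²: ω_n = √140.4 = 11.85 rad/s and 2ζω_n = 11, so ζ = 11/(2·11.85) = 0.464.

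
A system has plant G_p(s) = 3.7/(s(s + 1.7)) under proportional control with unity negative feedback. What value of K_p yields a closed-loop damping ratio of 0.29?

Closed-loop characteristic equation: s² + 1.7s + K_p·3.7 = 0.
So ω_n = √(3.7K_p) and 2ζω_n = 1.7, giving ζ = 1.7/(2√(3.7K_p)).
Setting ζ = 0.29: √(3.7K_p) = 1.7/(2·0.29) = 2.931, so K_p = 8.591/3.7 = 2.32.

K_p = 2.32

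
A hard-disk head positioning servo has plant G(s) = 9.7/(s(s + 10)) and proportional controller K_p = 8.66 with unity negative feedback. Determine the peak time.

Closed-loop characteristic equation: s² + 10s + 84 = 0, so ω_n = 9.165 rad/s and ζ = 10/(2·9.165) = 0.5455.
Damped frequency ω_d = ω_n√(1−ζ²) = 7.681 rad/s, so peak time T_p = π/ω_d = 0.409 s.

T_p = 0.409 s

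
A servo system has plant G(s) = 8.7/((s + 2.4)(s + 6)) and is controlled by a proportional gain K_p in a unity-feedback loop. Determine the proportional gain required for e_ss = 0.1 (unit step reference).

K_p = 14.9

For a type-0 loop with proportional control, e_ss = 1/(1 + K_p·G(0)).
G(0) = 0.6042. Require 1/(1 + K_p·0.6042) = 0.1, so 1 + 0.6042·K_p = 10.
K_p = (10 − 1)/0.6042 = 14.9.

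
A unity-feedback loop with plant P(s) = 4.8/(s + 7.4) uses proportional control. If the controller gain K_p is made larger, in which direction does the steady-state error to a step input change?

decrease

The position error constant K_pos = K_p·P(0) grows with K_p, and e_ss = 1/(1+K_pos) falls.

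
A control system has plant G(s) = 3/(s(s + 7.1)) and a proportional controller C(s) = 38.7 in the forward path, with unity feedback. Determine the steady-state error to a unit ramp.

The loop has one pole at the origin (type 1). Velocity error constant K_v = lim_{s→0} s·C(s)G(s) = 38.7·3/7.1 = 16.35.
Steady-state error to a unit ramp: e_ss = 1/K_v = 0.0612.

0.0612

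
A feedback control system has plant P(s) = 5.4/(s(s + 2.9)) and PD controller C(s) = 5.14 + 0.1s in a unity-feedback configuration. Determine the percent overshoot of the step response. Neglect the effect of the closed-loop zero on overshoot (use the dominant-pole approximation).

33.8%

Forward path: (5.14 + 0.1s)·5.4/(s(s+2.9)). The closed-loop characteristic equation is s² + (2.9 + 5.4·0.1)s + 5.4·5.14 = 0.
That is s² + 3.44s + 27.76 = 0, so ω_n = 5.268 rad/s and ζ = 3.44/(2·5.268) = 0.3265.
%OS = 100·exp(−πζ/√(1−ζ²)) = 33.8%.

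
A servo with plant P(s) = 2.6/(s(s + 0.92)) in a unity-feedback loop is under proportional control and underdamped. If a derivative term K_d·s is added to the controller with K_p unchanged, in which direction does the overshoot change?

The derivative term adds K·K_d to the s-coefficient of the characteristic equation, raising 2ζω_n while ω_n is unchanged; ζ increases, so overshoot decreases.

decrease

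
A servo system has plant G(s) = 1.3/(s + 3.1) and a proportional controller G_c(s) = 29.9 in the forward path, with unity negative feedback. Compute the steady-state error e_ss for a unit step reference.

The loop is type 0. Static position error constant K_pos = G_c(0)·G(0) = 29.9·0.4194 = 12.54.
Steady-state error to a unit step: e_ss = 1/(1+K_pos) = 1/13.54 = 0.0739.

0.0739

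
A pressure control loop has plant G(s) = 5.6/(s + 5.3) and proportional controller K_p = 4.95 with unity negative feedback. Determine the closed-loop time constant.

Closed-loop transfer function: T(s) = K_p·G(s)/(1 + K_p·G(s)) = 27.72/(s + 5.3 + 27.72) = 27.72/(s + 33.02).
Time constant τ = 1/33.02 = 0.0303 s.

τ = 0.0303 s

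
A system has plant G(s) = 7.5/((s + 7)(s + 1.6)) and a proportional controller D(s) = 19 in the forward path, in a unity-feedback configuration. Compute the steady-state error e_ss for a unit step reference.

The loop is type 0. Static position error constant K_pos = D(0)·G(0) = 19·0.6696 = 12.72.
Steady-state error to a unit step: e_ss = 1/(1+K_pos) = 1/13.72 = 0.0729.

0.0729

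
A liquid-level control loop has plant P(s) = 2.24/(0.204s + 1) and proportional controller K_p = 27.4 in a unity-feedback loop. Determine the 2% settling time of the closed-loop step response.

Closed loop: T(s) = K_p·P/(1+K_p·P) = 61.38/(0.204s + 1 + 61.38), with pole at s = −(1 + 61.38)/0.204 = −305.8.
τ = 1/305.8 = 0.00327 s, so 2% settling time ≈ 4τ = 0.0131 s.

T_s ≈ 0.0131 s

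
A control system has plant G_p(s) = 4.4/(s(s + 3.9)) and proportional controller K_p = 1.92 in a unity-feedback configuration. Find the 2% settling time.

Closed-loop characteristic equation: s² + 3.9s + 8.448 = 0, so ω_n = 2.907 rad/s and ζ = 3.9/(2·2.907) = 0.6709.
2% settling time T_s ≈ 4/(ζω_n) = 4/1.95 = 2.05 s.

T_s ≈ 2.05 s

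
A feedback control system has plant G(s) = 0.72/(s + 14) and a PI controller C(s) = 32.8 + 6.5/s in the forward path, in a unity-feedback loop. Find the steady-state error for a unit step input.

The open loop C(s)G(s) has a pole at the origin (type 1), so the static position error constant is infinite and e_ss = 1/(1+∞) = 0.

0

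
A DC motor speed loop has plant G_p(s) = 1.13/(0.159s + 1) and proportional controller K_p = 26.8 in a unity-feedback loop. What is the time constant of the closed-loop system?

τ = 0.00508 s

Closed loop: T(s) = K_p·G_p/(1+K_p·G_p) = 30.28/(0.159s + 1 + 30.28), with pole at s = −(1 + 30.28)/0.159 = −196.8.
Closed-loop time constant τ = 1/196.8 = 0.00508 s.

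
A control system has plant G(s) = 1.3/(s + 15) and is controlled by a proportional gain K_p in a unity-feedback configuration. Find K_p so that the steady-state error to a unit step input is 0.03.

The loop is type 0, so e_ss(step) = 1/(1 + K_pos) with K_pos = K_p·G(0).
G(0) = 0.08667. Require 1/(1 + K_p·0.08667) = 0.03, so 1 + 0.08667·K_p = 33.33.
K_p = (33.33 − 1)/0.08667 = 373.

K_p = 373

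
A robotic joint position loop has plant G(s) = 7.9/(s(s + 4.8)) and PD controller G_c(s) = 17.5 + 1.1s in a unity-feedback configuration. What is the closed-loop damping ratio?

Forward path: (17.5 + 1.1s)·7.9/(s(s+4.8)). The closed-loop characteristic equation is s² + (4.8 + 7.9·1.1)s + 7.9·17.5 = 0.
That is s² + 13.49s + 138.2 = 0, so ω_n = 11.76 rad/s and ζ = 13.49/(2·11.76) = 0.5737.

ζ = 0.574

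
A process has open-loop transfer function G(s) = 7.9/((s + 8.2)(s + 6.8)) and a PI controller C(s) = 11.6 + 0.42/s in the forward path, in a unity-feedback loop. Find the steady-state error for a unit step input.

The open loop C(s)G(s) has a pole at the origin (type 1), so the static position error constant is infinite and e_ss = 1/(1+∞) = 0.

0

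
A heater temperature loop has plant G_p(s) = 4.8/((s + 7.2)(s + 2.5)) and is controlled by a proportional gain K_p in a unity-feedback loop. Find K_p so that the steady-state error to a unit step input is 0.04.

K_p = 90

Steady-state error for a unit step on this type-0 loop is 1/(1 + K_p·G_p(0)).
G_p(0) = 0.2667. Require 1/(1 + K_p·0.2667) = 0.04, so 1 + 0.2667·K_p = 25.
K_p = (25 − 1)/0.2667 = 90.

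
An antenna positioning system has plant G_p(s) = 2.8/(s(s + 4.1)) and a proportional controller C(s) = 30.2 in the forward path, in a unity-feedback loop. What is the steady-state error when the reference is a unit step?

The open loop C(s)G_p(s) has a pole at the origin (type 1), so the static position error constant is infinite and e_ss = 1/(1+∞) = 0.

0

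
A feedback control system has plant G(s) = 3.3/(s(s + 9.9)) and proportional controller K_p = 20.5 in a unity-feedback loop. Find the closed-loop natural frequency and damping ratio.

With unity feedback the closed-loop characteristic equation is s² + 9.9s + 20.5·3.3 = s² + 9.9s + 67.65 = 0.
Matching s² + 2ζω_n s + ω_n²: ω_n = √67.65 = 8.225 rad/s and 2ζω_n = 9.9, so ζ = 9.9/(2·8.225) = 0.602.

ω_n = 8.22 rad/s, ζ = 0.602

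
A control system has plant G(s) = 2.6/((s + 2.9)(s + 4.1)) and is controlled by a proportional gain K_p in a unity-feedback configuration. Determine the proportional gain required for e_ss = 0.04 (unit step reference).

Steady-state error for a unit step on this type-0 loop is 1/(1 + K_p·G(0)).
G(0) = 0.2187. Require 1/(1 + K_p·0.2187) = 0.04, so 1 + 0.2187·K_p = 25.
K_p = (25 − 1)/0.2187 = 110.

K_p = 110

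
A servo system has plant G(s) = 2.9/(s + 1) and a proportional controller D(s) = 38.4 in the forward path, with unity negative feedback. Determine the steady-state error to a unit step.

The loop is type 0. Static position error constant K_pos = D(0)·G(0) = 38.4·2.9 = 111.4.
Steady-state error to a unit step: e_ss = 1/(1+K_pos) = 1/112.4 = 0.0089.

0.0089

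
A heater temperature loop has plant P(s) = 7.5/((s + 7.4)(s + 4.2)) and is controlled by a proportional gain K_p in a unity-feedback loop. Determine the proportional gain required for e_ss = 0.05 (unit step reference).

K_p = 78.7

The loop is type 0, so e_ss(step) = 1/(1 + K_pos) with K_pos = K_p·P(0).
P(0) = 0.2413. Require 1/(1 + K_p·0.2413) = 0.05, so 1 + 0.2413·K_p = 20.
K_p = (20 − 1)/0.2413 = 78.7.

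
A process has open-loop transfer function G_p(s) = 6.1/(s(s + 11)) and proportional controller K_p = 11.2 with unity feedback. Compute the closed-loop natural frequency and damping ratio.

ω_n = 8.27 rad/s, ζ = 0.665

The closed-loop denominator is s(s+11) + 11.2·6.1 = s² + 11s + 68.32.
So ω_n² = 68.32 ⇒ ω_n = 8.266 rad/s, and ζ = 11/(2ω_n) = 0.665.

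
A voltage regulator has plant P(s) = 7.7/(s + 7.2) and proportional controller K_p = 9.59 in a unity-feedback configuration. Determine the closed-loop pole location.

s = -81.04

Closed-loop transfer function: T(s) = K_p·P(s)/(1 + K_p·P(s)) = 73.84/(s + 7.2 + 73.84) = 73.84/(s + 81.04).
The closed-loop pole is at s = −81.04.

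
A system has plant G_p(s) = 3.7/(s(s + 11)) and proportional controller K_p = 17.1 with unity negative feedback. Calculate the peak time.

T_p = 0.547 s

The closed-loop denominator s² + 11s + 63.27 gives ω_n = √63.27 = 7.954 and ζ = 11/(2ω_n) = 0.6915.
Damped frequency ω_d = ω_n√(1−ζ²) = 5.746 rad/s, so peak time T_p = π/ω_d = 0.547 s.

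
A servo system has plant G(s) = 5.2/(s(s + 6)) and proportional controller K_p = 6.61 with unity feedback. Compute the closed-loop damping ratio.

ζ = 0.512

The closed-loop denominator is s(s+6) + 6.61·5.2 = s² + 6s + 34.37.
Matching s² + 2ζω_n s + ω_n²: ω_n = √34.37 = 5.863 rad/s and 2ζω_n = 6, so ζ = 6/(2·5.863) = 0.512.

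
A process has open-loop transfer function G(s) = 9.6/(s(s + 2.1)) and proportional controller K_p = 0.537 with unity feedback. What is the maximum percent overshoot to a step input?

Closed-loop characteristic equation: s² + 2.1s + 5.155 = 0, so ω_n = 2.271 rad/s and ζ = 2.1/(2·2.271) = 0.4625.
%OS = 100·exp(−πζ/√(1−ζ²)) = 100·exp(−π·0.4625/√0.7861) = 19.4%.

19.4%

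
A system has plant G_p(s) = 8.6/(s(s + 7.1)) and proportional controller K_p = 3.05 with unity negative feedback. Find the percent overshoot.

Closed-loop characteristic equation: s² + 7.1s + 26.23 = 0, so ω_n = 5.122 rad/s and ζ = 7.1/(2·5.122) = 0.6932.
%OS = 100·exp(−πζ/√(1−ζ²)) = 100·exp(−π·0.6932/√0.5195) = 4.87%.

4.87%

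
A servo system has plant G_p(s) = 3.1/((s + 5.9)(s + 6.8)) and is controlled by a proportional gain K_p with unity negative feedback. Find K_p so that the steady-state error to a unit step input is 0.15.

K_p = 73.3

Steady-state error for a unit step on this type-0 loop is 1/(1 + K_p·G_p(0)).
G_p(0) = 0.07727. Require 1/(1 + K_p·0.07727) = 0.15, so 1 + 0.07727·K_p = 6.667.
K_p = (6.667 − 1)/0.07727 = 73.3.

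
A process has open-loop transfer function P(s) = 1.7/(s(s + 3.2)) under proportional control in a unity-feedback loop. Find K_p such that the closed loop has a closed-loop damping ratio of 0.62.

Closed-loop characteristic equation: s² + 3.2s + K_p·1.7 = 0.
So ω_n = √(1.7K_p) and 2ζω_n = 3.2, giving ζ = 3.2/(2√(1.7K_p)).
Setting ζ = 0.62: √(1.7K_p) = 3.2/(2·0.62) = 2.581, so K_p = 6.66/1.7 = 3.92.

K_p = 3.92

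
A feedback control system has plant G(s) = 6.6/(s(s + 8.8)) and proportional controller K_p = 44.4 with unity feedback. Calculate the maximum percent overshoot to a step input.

Closed-loop characteristic equation: s² + 8.8s + 293 = 0, so ω_n = 17.12 rad/s and ζ = 8.8/(2·17.12) = 0.257.
%OS = 100·exp(−πζ/√(1−ζ²)) = 100·exp(−π·0.257/√0.9339) = 43.4%.

43.4%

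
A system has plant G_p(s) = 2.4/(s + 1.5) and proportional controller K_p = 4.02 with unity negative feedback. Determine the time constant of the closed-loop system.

τ = 0.0897 s

Closed-loop transfer function: T(s) = K_p·G_p(s)/(1 + K_p·G_p(s)) = 9.648/(s + 1.5 + 9.648) = 9.648/(s + 11.15).
Time constant τ = 1/11.15 = 0.0897 s.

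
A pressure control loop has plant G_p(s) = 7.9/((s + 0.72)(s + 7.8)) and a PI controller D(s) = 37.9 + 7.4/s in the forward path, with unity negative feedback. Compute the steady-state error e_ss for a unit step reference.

0

The open loop D(s)G_p(s) has a pole at the origin (type 1), so the static position error constant is infinite and e_ss = 1/(1+∞) = 0.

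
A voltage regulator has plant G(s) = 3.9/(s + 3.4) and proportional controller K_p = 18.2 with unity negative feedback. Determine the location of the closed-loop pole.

s = -74.38

Closed-loop transfer function: T(s) = K_p·G(s)/(1 + K_p·G(s)) = 70.98/(s + 3.4 + 70.98) = 70.98/(s + 74.38).
The closed-loop pole is at s = −74.38.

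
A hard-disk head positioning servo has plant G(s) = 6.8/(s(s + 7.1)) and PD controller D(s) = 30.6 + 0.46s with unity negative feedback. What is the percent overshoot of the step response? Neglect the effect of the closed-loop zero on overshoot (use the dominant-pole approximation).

30.4%

Forward path: (30.6 + 0.46s)·6.8/(s(s+7.1)). The closed-loop characteristic equation is s² + (7.1 + 6.8·0.46)s + 6.8·30.6 = 0.
That is s² + 10.23s + 208.1 = 0, so ω_n = 14.42 rad/s and ζ = 10.23/(2·14.42) = 0.3545.
%OS = 100·exp(−πζ/√(1−ζ²)) = 30.4%.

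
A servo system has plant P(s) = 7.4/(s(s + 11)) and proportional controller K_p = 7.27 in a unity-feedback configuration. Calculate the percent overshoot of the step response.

The closed-loop denominator s² + 11s + 53.8 gives ω_n = √53.8 = 7.335 and ζ = 11/(2ω_n) = 0.7499.
%OS = 100·exp(−πζ/√(1−ζ²)) = 100·exp(−π·0.7499/√0.4377) = 2.84%.

2.84%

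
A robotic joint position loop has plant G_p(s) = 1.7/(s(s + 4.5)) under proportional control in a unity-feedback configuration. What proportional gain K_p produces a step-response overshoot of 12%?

K_p = 9.52

From %OS = 100·exp(−πζ/√(1−ζ²)) = 12%, ζ = −ln(0.12)/√(π²+ln²(0.12)) = 0.5594.
Characteristic equation s² + 4.5s + 1.7K_p = 0 gives ζ = 4.5/(2√(1.7K_p)).
Setting ζ = 0.5594: √(1.7K_p) = 4.5/(2·0.5594) = 4.022, so K_p = 16.18/1.7 = 9.52.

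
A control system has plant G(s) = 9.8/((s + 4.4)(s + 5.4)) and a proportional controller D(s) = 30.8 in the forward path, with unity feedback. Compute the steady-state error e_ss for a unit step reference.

0.073

The loop is type 0. Static position error constant K_pos = D(0)·G(0) = 30.8·0.4125 = 12.7.
Steady-state error to a unit step: e_ss = 1/(1+K_pos) = 1/13.7 = 0.073.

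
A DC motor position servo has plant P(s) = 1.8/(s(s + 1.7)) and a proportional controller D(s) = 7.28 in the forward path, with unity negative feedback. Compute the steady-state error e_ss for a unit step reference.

The open loop D(s)P(s) has a pole at the origin (type 1), so the static position error constant is infinite and e_ss = 1/(1+∞) = 0.

0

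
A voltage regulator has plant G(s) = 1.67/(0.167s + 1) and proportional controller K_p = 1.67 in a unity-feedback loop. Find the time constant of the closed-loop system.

Closed loop: T(s) = K_p·G/(1+K_p·G) = 2.789/(0.167s + 1 + 2.789), with pole at s = −(1 + 2.789)/0.167 = −22.69.
Closed-loop time constant τ = 1/22.69 = 0.0441 s.

τ = 0.0441 s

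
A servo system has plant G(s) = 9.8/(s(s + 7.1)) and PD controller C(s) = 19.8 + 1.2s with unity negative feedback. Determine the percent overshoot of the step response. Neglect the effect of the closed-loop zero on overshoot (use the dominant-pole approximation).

Forward path: (19.8 + 1.2s)·9.8/(s(s+7.1)). The closed-loop characteristic equation is s² + (7.1 + 9.8·1.2)s + 9.8·19.8 = 0.
That is s² + 18.86s + 194 = 0, so ω_n = 13.93 rad/s and ζ = 18.86/(2·13.93) = 0.677.
%OS = 100·exp(−πζ/√(1−ζ²)) = 5.56%.

5.56%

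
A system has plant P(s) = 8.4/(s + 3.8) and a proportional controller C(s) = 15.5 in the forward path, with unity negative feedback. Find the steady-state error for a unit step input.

0.0284

The loop is type 0. Static position error constant K_pos = C(0)·P(0) = 15.5·2.211 = 34.26.
Steady-state error to a unit step: e_ss = 1/(1+K_pos) = 1/35.26 = 0.0284.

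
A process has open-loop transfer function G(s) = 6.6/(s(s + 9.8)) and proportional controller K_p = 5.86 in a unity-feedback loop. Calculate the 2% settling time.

T_s ≈ 0.816 s

From 1 + K_pG(s) = 0: s² + 9.8s + 38.68 = 0 ⇒ ω_n = 6.219, ζ = 0.7879.
2% settling time T_s ≈ 4/(ζω_n) = 4/4.9 = 0.816 s.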